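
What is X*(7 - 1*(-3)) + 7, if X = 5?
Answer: 57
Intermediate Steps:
X*(7 - 1*(-3)) + 7 = 5*(7 - 1*(-3)) + 7 = 5*(7 + 3) + 7 = 5*10 + 7 = 50 + 7 = 57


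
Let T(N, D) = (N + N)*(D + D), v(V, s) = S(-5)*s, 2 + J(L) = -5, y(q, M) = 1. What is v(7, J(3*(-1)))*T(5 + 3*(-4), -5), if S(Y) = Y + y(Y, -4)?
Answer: 3920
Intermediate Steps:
J(L) = -7 (J(L) = -2 - 5 = -7)
S(Y) = 1 + Y (S(Y) = Y + 1 = 1 + Y)
v(V, s) = -4*s (v(V, s) = (1 - 5)*s = -4*s)
T(N, D) = 4*D*N (T(N, D) = (2*N)*(2*D) = 4*D*N)
v(7, J(3*(-1)))*T(5 + 3*(-4), -5) = (-4*(-7))*(4*(-5)*(5 + 3*(-4))) = 28*(4*(-5)*(5 - 12)) = 28*(4*(-5)*(-7)) = 28*140 = 3920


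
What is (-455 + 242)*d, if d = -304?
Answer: 64752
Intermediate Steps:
(-455 + 242)*d = (-455 + 242)*(-304) = -213*(-304) = 64752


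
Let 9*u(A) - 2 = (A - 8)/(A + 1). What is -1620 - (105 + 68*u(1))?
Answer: -5141/3 ≈ -1713.7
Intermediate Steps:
u(A) = 2/9 + (-8 + A)/(9*(1 + A)) (u(A) = 2/9 + ((A - 8)/(A + 1))/9 = 2/9 + ((-8 + A)/(1 + A))/9 = 2/9 + (-8 + A)/(9*(1 + A)))
-1620 - (105 + 68*u(1)) = -1620 - (105 + 68*((-2 + 1)/(3*(1 + 1)))) = -1620 - (105 + 68*((⅓)*(-1)/2)) = -1620 - (105 + 68*((⅓)*(½)*(-1))) = -1620 - (105 + 68*(-⅙)) = -1620 - (105 - 34/3) = -1620 - 1*281/3 = -1620 - 281/3 = -5141/3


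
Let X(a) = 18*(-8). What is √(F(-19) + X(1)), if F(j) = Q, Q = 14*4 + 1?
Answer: I*√87 ≈ 9.3274*I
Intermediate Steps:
X(a) = -144
Q = 57 (Q = 56 + 1 = 57)
F(j) = 57
√(F(-19) + X(1)) = √(57 - 144) = √(-87) = I*√87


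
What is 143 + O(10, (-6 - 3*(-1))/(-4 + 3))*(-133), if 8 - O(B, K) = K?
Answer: -522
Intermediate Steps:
O(B, K) = 8 - K
143 + O(10, (-6 - 3*(-1))/(-4 + 3))*(-133) = 143 + (8 - (-6 - 3*(-1))/(-4 + 3))*(-133) = 143 + (8 - (-6 + 3)/(-1))*(-133) = 143 + (8 - (-3)*(-1))*(-133) = 143 + (8 - 1*3)*(-133) = 143 + (8 - 3)*(-133) = 143 + 5*(-133) = 143 - 665 = -522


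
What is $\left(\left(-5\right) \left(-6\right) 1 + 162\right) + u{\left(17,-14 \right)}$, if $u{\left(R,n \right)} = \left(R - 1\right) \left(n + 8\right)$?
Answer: $96$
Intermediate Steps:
$u{\left(R,n \right)} = \left(-1 + R\right) \left(8 + n\right)$
$\left(\left(-5\right) \left(-6\right) 1 + 162\right) + u{\left(17,-14 \right)} = \left(\left(-5\right) \left(-6\right) 1 + 162\right) + \left(-8 - -14 + 8 \cdot 17 + 17 \left(-14\right)\right) = \left(30 \cdot 1 + 162\right) + \left(-8 + 14 + 136 - 238\right) = \left(30 + 162\right) - 96 = 192 - 96 = 96$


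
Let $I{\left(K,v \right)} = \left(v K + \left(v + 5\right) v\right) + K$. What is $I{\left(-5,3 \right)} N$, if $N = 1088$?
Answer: $4352$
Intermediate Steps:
$I{\left(K,v \right)} = K + K v + v \left(5 + v\right)$ ($I{\left(K,v \right)} = \left(K v + \left(5 + v\right) v\right) + K = \left(K v + v \left(5 + v\right)\right) + K = K + K v + v \left(5 + v\right)$)
$I{\left(-5,3 \right)} N = \left(-5 + 3^{2} + 5 \cdot 3 - 15\right) 1088 = \left(-5 + 9 + 15 - 15\right) 1088 = 4 \cdot 1088 = 4352$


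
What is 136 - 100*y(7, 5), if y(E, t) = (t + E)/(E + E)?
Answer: 352/7 ≈ 50.286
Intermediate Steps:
y(E, t) = (E + t)/(2*E) (y(E, t) = (E + t)/((2*E)) = (E + t)*(1/(2*E)) = (E + t)/(2*E))
136 - 100*y(7, 5) = 136 - 50*(7 + 5)/7 = 136 - 50*12/7 = 136 - 100*6/7 = 136 - 600/7 = 352/7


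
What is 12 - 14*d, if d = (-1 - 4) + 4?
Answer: 26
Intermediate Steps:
d = -1 (d = -5 + 4 = -1)
12 - 14*d = 12 - 14*(-1) = 12 + 14 = 26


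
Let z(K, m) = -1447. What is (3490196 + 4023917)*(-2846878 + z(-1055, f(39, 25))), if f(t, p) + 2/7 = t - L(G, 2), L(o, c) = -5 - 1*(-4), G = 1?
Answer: -21402635910725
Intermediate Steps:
L(o, c) = -1 (L(o, c) = -5 + 4 = -1)
f(t, p) = 5/7 + t (f(t, p) = -2/7 + (t - 1*(-1)) = -2/7 + (t + 1) = -2/7 + (1 + t) = 5/7 + t)
(3490196 + 4023917)*(-2846878 + z(-1055, f(39, 25))) = (3490196 + 4023917)*(-2846878 - 1447) = 7514113*(-2848325) = -21402635910725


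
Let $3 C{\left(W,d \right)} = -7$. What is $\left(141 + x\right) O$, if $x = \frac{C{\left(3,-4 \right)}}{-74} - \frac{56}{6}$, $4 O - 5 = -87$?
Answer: $- \frac{1198717}{444} \approx -2699.8$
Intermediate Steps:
$O = - \frac{41}{2}$ ($O = \frac{5}{4} + \frac{1}{4} \left(-87\right) = \frac{5}{4} - \frac{87}{4} = - \frac{41}{2} \approx -20.5$)
$C{\left(W,d \right)} = - \frac{7}{3}$ ($C{\left(W,d \right)} = \frac{1}{3} \left(-7\right) = - \frac{7}{3}$)
$x = - \frac{2065}{222}$ ($x = - \frac{7}{3 \left(-74\right)} - \frac{56}{6} = \left(- \frac{7}{3}\right) \left(- \frac{1}{74}\right) - \frac{28}{3} = \frac{7}{222} - \frac{28}{3} = - \frac{2065}{222} \approx -9.3018$)
$\left(141 + x\right) O = \left(141 - \frac{2065}{222}\right) \left(- \frac{41}{2}\right) = \frac{29237}{222} \left(- \frac{41}{2}\right) = - \frac{1198717}{444}$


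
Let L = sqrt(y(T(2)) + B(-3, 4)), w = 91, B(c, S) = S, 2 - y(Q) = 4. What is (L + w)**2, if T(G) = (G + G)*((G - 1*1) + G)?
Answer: (91 + sqrt(2))**2 ≈ 8540.4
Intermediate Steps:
T(G) = 2*G*(-1 + 2*G) (T(G) = (2*G)*((G - 1) + G) = (2*G)*((-1 + G) + G) = (2*G)*(-1 + 2*G) = 2*G*(-1 + 2*G))
y(Q) = -2 (y(Q) = 2 - 1*4 = 2 - 4 = -2)
L = sqrt(2) (L = sqrt(-2 + 4) = sqrt(2) ≈ 1.4142)
(L + w)**2 = (sqrt(2) + 91)**2 = (91 + sqrt(2))**2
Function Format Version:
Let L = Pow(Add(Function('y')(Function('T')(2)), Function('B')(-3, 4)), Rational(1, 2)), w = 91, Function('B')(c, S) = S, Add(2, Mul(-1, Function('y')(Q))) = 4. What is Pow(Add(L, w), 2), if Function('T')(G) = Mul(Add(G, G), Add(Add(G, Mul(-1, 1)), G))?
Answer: Pow(Add(91, Pow(2, Rational(1, 2))), 2) ≈ 8540.4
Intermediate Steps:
Function('T')(G) = Mul(2, G, Add(-1, Mul(2, G))) (Function('T')(G) = Mul(Mul(2, G), Add(Add(G, -1), G)) = Mul(Mul(2, G), Add(Add(-1, G), G)) = Mul(Mul(2, G), Add(-1, Mul(2, G))) = Mul(2, G, Add(-1, Mul(2, G))))
Function('y')(Q) = -2 (Function('y')(Q) = Add(2, Mul(-1, 4)) = Add(2, -4) = -2)
L = Pow(2, Rational(1, 2)) (L = Pow(Add(-2, 4), Rational(1, 2)) = Pow(2, Rational(1, 2)) ≈ 1.4142)
Pow(Add(L, w), 2) = Pow(Add(Pow(2, Rational(1, 2)), 91), 2) = Pow(Add(91, Pow(2, Rational(1, 2))), 2)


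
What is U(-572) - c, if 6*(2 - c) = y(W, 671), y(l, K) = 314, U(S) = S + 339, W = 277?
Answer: -548/3 ≈ -182.67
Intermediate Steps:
U(S) = 339 + S
c = -151/3 (c = 2 - ⅙*314 = 2 - 157/3 = -151/3 ≈ -50.333)
U(-572) - c = (339 - 572) - 1*(-151/3) = -233 + 151/3 = -548/3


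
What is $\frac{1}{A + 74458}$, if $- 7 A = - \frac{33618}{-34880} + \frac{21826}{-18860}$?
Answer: $\frac{23024288}{1714343072181} \approx 1.343 \cdot 10^{-5}$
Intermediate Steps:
$A = \frac{636277}{23024288}$ ($A = - \frac{- \frac{33618}{-34880} + \frac{21826}{-18860}}{7} = - \frac{\left(-33618\right) \left(- \frac{1}{34880}\right) + 21826 \left(- \frac{1}{18860}\right)}{7} = - \frac{\frac{16809}{17440} - \frac{10913}{9430}}{7} = \left(- \frac{1}{7}\right) \left(- \frac{636277}{3289184}\right) = \frac{636277}{23024288} \approx 0.027635$)
$\frac{1}{A + 74458} = \frac{1}{\frac{636277}{23024288} + 74458} = \frac{1}{\frac{1714343072181}{23024288}} = \frac{23024288}{1714343072181}$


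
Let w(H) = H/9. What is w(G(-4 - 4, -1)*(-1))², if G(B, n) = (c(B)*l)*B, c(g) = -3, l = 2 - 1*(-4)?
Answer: 256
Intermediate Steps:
l = 6 (l = 2 + 4 = 6)
G(B, n) = -18*B (G(B, n) = (-3*6)*B = -18*B)
w(H) = H/9 (w(H) = H*(⅑) = H/9)
w(G(-4 - 4, -1)*(-1))² = ((-18*(-4 - 4)*(-1))/9)² = ((-18*(-8)*(-1))/9)² = ((144*(-1))/9)² = ((⅑)*(-144))² = (-16)² = 256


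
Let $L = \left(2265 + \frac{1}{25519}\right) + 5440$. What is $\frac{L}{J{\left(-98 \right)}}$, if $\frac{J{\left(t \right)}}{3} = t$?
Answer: $- \frac{14044564}{535899} \approx -26.207$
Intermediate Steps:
$J{\left(t \right)} = 3 t$
$L = \frac{196623896}{25519}$ ($L = \left(2265 + \frac{1}{25519}\right) + 5440 = \frac{57800536}{25519} + 5440 = \frac{196623896}{25519} \approx 7705.0$)
$\frac{L}{J{\left(-98 \right)}} = \frac{196623896}{25519 \cdot 3 \left(-98\right)} = \frac{196623896}{25519 \left(-294\right)} = \frac{196623896}{25519} \left(- \frac{1}{294}\right) = - \frac{14044564}{535899}$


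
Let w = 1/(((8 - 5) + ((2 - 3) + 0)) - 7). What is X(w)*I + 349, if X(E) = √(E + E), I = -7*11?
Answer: 349 - 77*I*√10/5 ≈ 349.0 - 48.699*I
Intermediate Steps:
I = -77
w = -⅕ (w = 1/((3 + (-1 + 0)) - 7) = 1/((3 - 1) - 7) = 1/(2 - 7) = 1/(-5) = -⅕ ≈ -0.20000)
X(E) = √2*√E (X(E) = √(2*E) = √2*√E)
X(w)*I + 349 = (√2*√(-⅕))*(-77) + 349 = (√2*(I*√5/5))*(-77) + 349 = (I*√10/5)*(-77) + 349 = -77*I*√10/5 + 349 = 349 - 77*I*√10/5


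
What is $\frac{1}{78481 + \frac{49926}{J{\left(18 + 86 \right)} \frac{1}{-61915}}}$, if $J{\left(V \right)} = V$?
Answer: $- \frac{52}{1541503133} \approx -3.3733 \cdot 10^{-8}$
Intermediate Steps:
$\frac{1}{78481 + \frac{49926}{J{\left(18 + 86 \right)} \frac{1}{-61915}}} = \frac{1}{78481 + \frac{49926}{\left(18 + 86\right) \frac{1}{-61915}}} = \frac{1}{78481 + \frac{49926}{104 \left(- \frac{1}{61915}\right)}} = \frac{1}{78481 + \frac{49926}{- \frac{104}{61915}}} = \frac{1}{78481 + 49926 \left(- \frac{61915}{104}\right)} = \frac{1}{78481 - \frac{1545584145}{52}} = \frac{1}{- \frac{1541503133}{52}} = - \frac{52}{1541503133}$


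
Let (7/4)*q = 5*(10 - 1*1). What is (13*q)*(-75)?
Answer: -175500/7 ≈ -25071.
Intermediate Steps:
q = 180/7 (q = 4*(5*(10 - 1*1))/7 = 4*(5*(10 - 1))/7 = 4*(5*9)/7 = (4/7)*45 = 180/7 ≈ 25.714)
(13*q)*(-75) = (13*(180/7))*(-75) = (2340/7)*(-75) = -175500/7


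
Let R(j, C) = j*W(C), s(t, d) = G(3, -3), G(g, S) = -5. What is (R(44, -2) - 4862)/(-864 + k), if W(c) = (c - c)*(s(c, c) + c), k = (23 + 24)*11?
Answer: 4862/347 ≈ 14.012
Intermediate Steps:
s(t, d) = -5
k = 517 (k = 47*11 = 517)
W(c) = 0 (W(c) = (c - c)*(-5 + c) = 0*(-5 + c) = 0)
R(j, C) = 0 (R(j, C) = j*0 = 0)
(R(44, -2) - 4862)/(-864 + k) = (0 - 4862)/(-864 + 517) = -4862/(-347) = -4862*(-1/347) = 4862/347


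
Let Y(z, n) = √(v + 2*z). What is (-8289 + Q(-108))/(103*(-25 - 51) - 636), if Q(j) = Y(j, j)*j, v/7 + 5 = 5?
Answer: 8289/8464 + 81*I*√6/1058 ≈ 0.97932 + 0.18753*I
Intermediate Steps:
v = 0 (v = -35 + 7*5 = -35 + 35 = 0)
Y(z, n) = √2*√z (Y(z, n) = √(0 + 2*z) = √(2*z) = √2*√z)
Q(j) = √2*j^(3/2) (Q(j) = (√2*√j)*j = √2*j^(3/2))
(-8289 + Q(-108))/(103*(-25 - 51) - 636) = (-8289 + √2*(-108)^(3/2))/(103*(-25 - 51) - 636) = (-8289 + √2*(-648*I*√3))/(103*(-76) - 636) = (-8289 - 648*I*√6)/(-7828 - 636) = (-8289 - 648*I*√6)/(-8464) = (-8289 - 648*I*√6)*(-1/8464) = 8289/8464 + 81*I*√6/1058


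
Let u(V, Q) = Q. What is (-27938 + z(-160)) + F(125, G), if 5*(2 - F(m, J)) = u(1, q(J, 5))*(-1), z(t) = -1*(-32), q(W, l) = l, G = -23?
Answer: -27903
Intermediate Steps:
z(t) = 32
F(m, J) = 3 (F(m, J) = 2 - (-1) = 2 - 1/5*(-5) = 2 + 1 = 3)
(-27938 + z(-160)) + F(125, G) = (-27938 + 32) + 3 = -27906 + 3 = -27903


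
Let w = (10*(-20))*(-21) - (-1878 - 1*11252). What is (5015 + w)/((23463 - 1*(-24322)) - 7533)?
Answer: 22345/40252 ≈ 0.55513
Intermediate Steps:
w = 17330 (w = -200*(-21) - (-1878 - 11252) = 4200 - 1*(-13130) = 4200 + 13130 = 17330)
(5015 + w)/((23463 - 1*(-24322)) - 7533) = (5015 + 17330)/((23463 - 1*(-24322)) - 7533) = 22345/((23463 + 24322) - 7533) = 22345/(47785 - 7533) = 22345/40252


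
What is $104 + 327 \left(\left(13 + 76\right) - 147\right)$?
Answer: $-18862$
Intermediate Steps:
$104 + 327 \left(\left(13 + 76\right) - 147\right) = 104 + 327 \left(89 - 147\right) = 104 + 327 \left(-58\right) = 104 - 18966 = -18862$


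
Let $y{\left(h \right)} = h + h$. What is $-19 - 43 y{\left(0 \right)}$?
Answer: $-19$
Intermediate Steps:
$y{\left(h \right)} = 2 h$
$-19 - 43 y{\left(0 \right)} = -19 - 43 \cdot 2 \cdot 0 = -19 - 0 = -19 + 0 = -19$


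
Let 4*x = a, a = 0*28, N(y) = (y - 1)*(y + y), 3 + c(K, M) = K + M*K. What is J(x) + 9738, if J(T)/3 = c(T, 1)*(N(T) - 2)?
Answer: 9756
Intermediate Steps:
c(K, M) = -3 + K + K*M (c(K, M) = -3 + (K + M*K) = -3 + (K + K*M) = -3 + K + K*M)
N(y) = 2*y*(-1 + y) (N(y) = (-1 + y)*(2*y) = 2*y*(-1 + y))
a = 0
x = 0 (x = (¼)*0 = 0)
J(T) = 3*(-3 + 2*T)*(-2 + 2*T*(-1 + T)) (J(T) = 3*((-3 + T + T*1)*(2*T*(-1 + T) - 2)) = 3*((-3 + T + T)*(-2 + 2*T*(-1 + T))) = 3*((-3 + 2*T)*(-2 + 2*T*(-1 + T))) = 3*(-3 + 2*T)*(-2 + 2*T*(-1 + T)))
J(x) + 9738 = 6*(-1 + 0*(-1 + 0))*(-3 + 2*0) + 9738 = 6*(-1 + 0*(-1))*(-3 + 0) + 9738 = 6*(-1 + 0)*(-3) + 9738 = 6*(-1)*(-3) + 9738 = 18 + 9738 = 9756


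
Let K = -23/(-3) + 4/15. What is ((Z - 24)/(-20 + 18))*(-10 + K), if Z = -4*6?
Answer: -248/5 ≈ -49.600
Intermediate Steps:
Z = -24
K = 119/15 (K = -23*(-⅓) + 4*(1/15) = 23/3 + 4/15 = 119/15 ≈ 7.9333)
((Z - 24)/(-20 + 18))*(-10 + K) = ((-24 - 24)/(-20 + 18))*(-10 + 119/15) = -48/(-2)*(-31/15) = -48*(-½)*(-31/15) = 24*(-31/15) = -248/5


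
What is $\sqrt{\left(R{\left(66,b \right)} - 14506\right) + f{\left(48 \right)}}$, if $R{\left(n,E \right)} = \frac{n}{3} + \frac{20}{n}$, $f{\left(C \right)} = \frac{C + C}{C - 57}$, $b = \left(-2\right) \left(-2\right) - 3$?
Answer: $\frac{i \sqrt{1753818}}{11} \approx 120.39 i$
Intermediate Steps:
$b = 1$ ($b = 4 - 3 = 1$)
$f{\left(C \right)} = \frac{2 C}{-57 + C}$
$R{\left(n,E \right)} = \frac{20}{n} + \frac{n}{3}$ ($R{\left(n,E \right)} = n \frac{1}{3} + \frac{20}{n} = \frac{n}{3} + \frac{20}{n} = \frac{20}{n} + \frac{n}{3}$)
$\sqrt{\left(R{\left(66,b \right)} - 14506\right) + f{\left(48 \right)}} = \sqrt{\left(\left(\frac{20}{66} + \frac{1}{3} \cdot 66\right) - 14506\right) + 2 \cdot 48 \frac{1}{-57 + 48}} = \sqrt{\left(\left(20 \cdot \frac{1}{66} + 22\right) - 14506\right) + 2 \cdot 48 \frac{1}{-9}} = \sqrt{\left(\left(\frac{10}{33} + 22\right) - 14506\right) + 2 \cdot 48 \left(- \frac{1}{9}\right)} = \sqrt{\left(\frac{736}{33} - 14506\right) - \frac{32}{3}} = \sqrt{- \frac{477962}{33} - \frac{32}{3}} = \sqrt{- \frac{159438}{11}} = \frac{i \sqrt{1753818}}{11}$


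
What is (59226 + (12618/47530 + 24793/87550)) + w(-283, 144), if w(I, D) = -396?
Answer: 24480870886219/416125150 ≈ 58831.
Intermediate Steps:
(59226 + (12618/47530 + 24793/87550)) + w(-283, 144) = (59226 + (12618/47530 + 24793/87550)) - 396 = (59226 + (12618*(1/47530) + 24793*(1/87550))) - 396 = (59226 + (6309/23765 + 24793/87550)) - 396 = (59226 + 228311719/416125150) - 396 = 24645656445619/416125150 - 396 = 24480870886219/416125150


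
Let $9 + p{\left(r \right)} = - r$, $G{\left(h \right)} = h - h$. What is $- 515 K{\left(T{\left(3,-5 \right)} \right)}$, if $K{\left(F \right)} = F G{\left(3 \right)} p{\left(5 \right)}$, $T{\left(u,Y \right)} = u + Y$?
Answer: $0$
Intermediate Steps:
$G{\left(h \right)} = 0$
$p{\left(r \right)} = -9 - r$
$T{\left(u,Y \right)} = Y + u$
$K{\left(F \right)} = 0$ ($K{\left(F \right)} = F 0 \left(-9 - 5\right) = 0 \left(-9 - 5\right) = 0 \left(-14\right) = 0$)
$- 515 K{\left(T{\left(3,-5 \right)} \right)} = \left(-515\right) 0 = 0$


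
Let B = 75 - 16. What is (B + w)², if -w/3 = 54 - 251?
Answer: 422500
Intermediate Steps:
w = 591 (w = -3*(54 - 251) = -3*(-197) = 591)
B = 59
(B + w)² = (59 + 591)² = 650² = 422500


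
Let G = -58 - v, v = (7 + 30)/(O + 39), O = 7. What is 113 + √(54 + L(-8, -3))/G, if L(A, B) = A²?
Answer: 113 - 46*√118/2705 ≈ 112.82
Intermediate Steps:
v = 37/46 (v = (7 + 30)/(7 + 39) = 37/46 ≈ 0.80435)
G = -2705/46 (G = -58 - 1*37/46 = -58 - 37/46 = -2705/46 ≈ -58.804)
113 + √(54 + L(-8, -3))/G = 113 + √(54 + (-8)²)/(-2705/46) = 113 - 46*√(54 + 64)/2705 = 113 - 46*√118/2705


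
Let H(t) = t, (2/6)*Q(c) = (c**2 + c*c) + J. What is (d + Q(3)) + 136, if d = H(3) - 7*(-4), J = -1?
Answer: 218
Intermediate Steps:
Q(c) = -3 + 6*c**2 (Q(c) = 3*((c**2 + c*c) - 1) = 3*((c**2 + c**2) - 1) = 3*(2*c**2 - 1) = 3*(-1 + 2*c**2) = -3 + 6*c**2)
d = 31 (d = 3 - 7*(-4) = 3 + 28 = 31)
(d + Q(3)) + 136 = (31 + (-3 + 6*3**2)) + 136 = (31 + (-3 + 6*9)) + 136 = (31 + (-3 + 54)) + 136 = (31 + 51) + 136 = 82 + 136 = 218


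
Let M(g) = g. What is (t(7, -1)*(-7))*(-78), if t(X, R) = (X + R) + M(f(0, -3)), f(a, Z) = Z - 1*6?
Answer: -1638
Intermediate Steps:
f(a, Z) = -6 + Z (f(a, Z) = Z - 6 = -6 + Z)
t(X, R) = -9 + R + X (t(X, R) = (X + R) + (-6 - 3) = (R + X) - 9 = -9 + R + X)
(t(7, -1)*(-7))*(-78) = ((-9 - 1 + 7)*(-7))*(-78) = -3*(-7)*(-78) = 21*(-78) = -1638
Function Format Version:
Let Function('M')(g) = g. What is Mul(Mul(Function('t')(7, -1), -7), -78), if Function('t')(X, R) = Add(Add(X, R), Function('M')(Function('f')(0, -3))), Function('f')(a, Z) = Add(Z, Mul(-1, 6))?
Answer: -1638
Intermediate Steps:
Function('f')(a, Z) = Add(-6, Z) (Function('f')(a, Z) = Add(Z, -6) = Add(-6, Z))
Function('t')(X, R) = Add(-9, R, X) (Function('t')(X, R) = Add(Add(X, R), Add(-6, -3)) = Add(Add(R, X), -9) = Add(-9, R, X))
Mul(Mul(Function('t')(7, -1), -7), -78) = Mul(Mul(Add(-9, -1, 7), -7), -78) = Mul(Mul(-3, -7), -78) = Mul(21, -78) = -1638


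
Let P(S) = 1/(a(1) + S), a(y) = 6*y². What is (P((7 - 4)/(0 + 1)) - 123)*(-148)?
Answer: 163688/9 ≈ 18188.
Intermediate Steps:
P(S) = 1/(6 + S) (P(S) = 1/(6*1² + S) = 1/(6*1 + S) = 1/(6 + S))
(P((7 - 4)/(0 + 1)) - 123)*(-148) = (1/(6 + (7 - 4)/(0 + 1)) - 123)*(-148) = (1/(6 + 3/1) - 123)*(-148) = (1/(6 + 3*1) - 123)*(-148) = (1/(6 + 3) - 123)*(-148) = (1/9 - 123)*(-148) = (⅑ - 123)*(-148) = -1106/9*(-148) = 163688/9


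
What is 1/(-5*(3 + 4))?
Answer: -1/35 ≈ -0.028571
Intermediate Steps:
1/(-5*(3 + 4)) = 1/(-5*7) = 1/(-1*35) = 1/(-35) = -1/35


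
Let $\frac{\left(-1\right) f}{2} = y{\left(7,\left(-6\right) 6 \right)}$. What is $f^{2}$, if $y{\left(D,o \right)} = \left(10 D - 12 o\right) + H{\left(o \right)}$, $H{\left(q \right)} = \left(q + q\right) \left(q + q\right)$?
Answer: $129322384$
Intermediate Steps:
$H{\left(q \right)} = 4 q^{2}$ ($H{\left(q \right)} = 2 q 2 q = 4 q^{2}$)
$y{\left(D,o \right)} = - 12 o + 4 o^{2} + 10 D$ ($y{\left(D,o \right)} = \left(10 D - 12 o\right) + 4 o^{2} = \left(- 12 o + 10 D\right) + 4 o^{2} = - 12 o + 4 o^{2} + 10 D$)
$f = -11372$ ($f = - 2 \left(- 12 \left(\left(-6\right) 6\right) + 4 \left(\left(-6\right) 6\right)^{2} + 10 \cdot 7\right) = - 2 \left(\left(-12\right) \left(-36\right) + 4 \left(-36\right)^{2} + 70\right) = - 2 \left(432 + 4 \cdot 1296 + 70\right) = - 2 \left(432 + 5184 + 70\right) = \left(-2\right) 5686 = -11372$)
$f^{2} = \left(-11372\right)^{2} = 129322384$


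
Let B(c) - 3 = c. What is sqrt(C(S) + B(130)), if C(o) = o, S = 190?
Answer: sqrt(323) ≈ 17.972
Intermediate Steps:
B(c) = 3 + c
sqrt(C(S) + B(130)) = sqrt(190 + (3 + 130)) = sqrt(190 + 133) = sqrt(323)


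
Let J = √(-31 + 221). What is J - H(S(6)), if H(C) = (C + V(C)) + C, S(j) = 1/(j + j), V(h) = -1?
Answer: ⅚ + √190 ≈ 14.617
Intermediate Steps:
J = √190 ≈ 13.784
S(j) = 1/(2*j)
H(C) = -1 + 2*C (H(C) = (C - 1) + C = (-1 + C) + C = -1 + 2*C)
J - H(S(6)) = √190 - (-1 + 2*((½)/6)) = √190 - (-1 + 2*((½)*(⅙))) = √190 - (-1 + 2*(1/12)) = √190 - (-1 + ⅙) = √190 - 1*(-⅚) = √190 + ⅚ = ⅚ + √190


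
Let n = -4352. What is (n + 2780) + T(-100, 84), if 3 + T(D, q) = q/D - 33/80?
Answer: -630501/400 ≈ -1576.3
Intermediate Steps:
T(D, q) = -273/80 + q/D (T(D, q) = -3 + (q/D - 33/80) = -3 + (-33/80 + q/D) = -273/80 + q/D)
(n + 2780) + T(-100, 84) = (-4352 + 2780) + (-273/80 + 84/(-100)) = -1572 + (-273/80 + 84*(-1/100)) = -1572 + (-273/80 - 21/25) = -1572 - 1701/400 = -630501/400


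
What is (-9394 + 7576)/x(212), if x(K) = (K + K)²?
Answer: -909/89888 ≈ -0.010113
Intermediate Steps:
x(K) = 4*K² (x(K) = (2*K)² = 4*K²)
(-9394 + 7576)/x(212) = (-9394 + 7576)/((4*212²)) = -1818/(4*44944) = -1818/179776 = -1818*1/179776 = -909/89888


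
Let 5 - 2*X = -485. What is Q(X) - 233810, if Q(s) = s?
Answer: -233565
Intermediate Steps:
X = 245 (X = 5/2 - 1/2*(-485) = 5/2 + 485/2 = 245)
Q(X) - 233810 = 245 - 233810 = -233565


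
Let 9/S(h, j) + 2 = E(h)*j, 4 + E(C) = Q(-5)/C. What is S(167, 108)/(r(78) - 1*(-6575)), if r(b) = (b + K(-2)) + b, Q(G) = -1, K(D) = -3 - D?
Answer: -1503/488503780 ≈ -3.0767e-6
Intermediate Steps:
r(b) = -1 + 2*b (r(b) = (b + (-3 - 1*(-2))) + b = (b + (-3 + 2)) + b = (b - 1) + b = (-1 + b) + b = -1 + 2*b)
E(C) = -4 - 1/C
S(h, j) = 9/(-2 + j*(-4 - 1/h)) (S(h, j) = 9/(-2 + (-4 - 1/h)*j) = 9/(-2 + j*(-4 - 1/h)))
S(167, 108)/(r(78) - 1*(-6575)) = (-9*167/(2*167 + 108*(1 + 4*167)))/((-1 + 2*78) - 1*(-6575)) = (-9*167/(334 + 108*(1 + 668)))/((-1 + 156) + 6575) = (-9*167/(334 + 108*669))/(155 + 6575) = -9*167/(334 + 72252)/6730 = -9*167/72586*(1/6730) = -9*167*1/72586*(1/6730) = -1503/72586*1/6730 = -1503/488503780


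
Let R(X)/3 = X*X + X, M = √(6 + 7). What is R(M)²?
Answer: 1638 + 234*√13 ≈ 2481.7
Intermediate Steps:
M = √13 ≈ 3.6056
R(X) = 3*X + 3*X² (R(X) = 3*(X*X + X) = 3*(X² + X) = 3*(X + X²) = 3*X + 3*X²)
R(M)² = (3*√13*(1 + √13))² = 117*(1 + √13)²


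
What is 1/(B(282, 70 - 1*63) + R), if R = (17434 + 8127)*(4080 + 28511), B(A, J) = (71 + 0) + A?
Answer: 1/833058904 ≈ 1.2004e-9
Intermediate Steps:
B(A, J) = 71 + A
R = 833058551 (R = 25561*32591 = 833058551)
1/(B(282, 70 - 1*63) + R) = 1/((71 + 282) + 833058551) = 1/(353 + 833058551) = 1/833058904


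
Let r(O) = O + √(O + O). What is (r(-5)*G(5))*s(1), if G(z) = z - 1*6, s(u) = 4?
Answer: 20 - 4*I*√10 ≈ 20.0 - 12.649*I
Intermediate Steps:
G(z) = -6 + z (G(z) = z - 6 = -6 + z)
r(O) = O + √2*√O (r(O) = O + √(2*O) = O + √2*√O)
(r(-5)*G(5))*s(1) = ((-5 + √2*√(-5))*(-6 + 5))*4 = ((-5 + √2*(I*√5))*(-1))*4 = ((-5 + I*√10)*(-1))*4 = (5 - I*√10)*4 = 20 - 4*I*√10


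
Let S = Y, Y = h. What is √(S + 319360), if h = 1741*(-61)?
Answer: √213159 ≈ 461.69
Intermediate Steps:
h = -106201
Y = -106201
S = -106201
√(S + 319360) = √(-106201 + 319360) = √213159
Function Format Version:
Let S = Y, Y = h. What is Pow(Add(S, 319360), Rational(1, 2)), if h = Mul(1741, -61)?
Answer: Pow(213159, Rational(1, 2)) ≈ 461.69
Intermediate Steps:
h = -106201
Y = -106201
S = -106201
Pow(Add(S, 319360), Rational(1, 2)) = Pow(Add(-106201, 319360), Rational(1, 2)) = Pow(213159, Rational(1, 2))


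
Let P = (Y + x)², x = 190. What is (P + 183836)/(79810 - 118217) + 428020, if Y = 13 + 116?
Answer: 16438678543/38407 ≈ 4.2801e+5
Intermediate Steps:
Y = 129
P = 101761 (P = (129 + 190)² = 319² = 101761)
(P + 183836)/(79810 - 118217) + 428020 = (101761 + 183836)/(79810 - 118217) + 428020 = 285597/(-38407) + 428020 = 285597*(-1/38407) + 428020 = -285597/38407 + 428020 = 16438678543/38407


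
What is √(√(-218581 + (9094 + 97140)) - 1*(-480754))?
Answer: √(480754 + 9*I*√1387) ≈ 693.36 + 0.242*I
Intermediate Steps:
√(√(-218581 + (9094 + 97140)) - 1*(-480754)) = √(√(-218581 + 106234) + 480754) = √(√(-112347) + 480754) = √(9*I*√1387 + 480754) = √(480754 + 9*I*√1387)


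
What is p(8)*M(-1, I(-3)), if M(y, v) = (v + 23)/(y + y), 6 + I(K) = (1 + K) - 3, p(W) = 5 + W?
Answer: -78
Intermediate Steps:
I(K) = -8 + K (I(K) = -6 + ((1 + K) - 3) = -6 + (-2 + K) = -8 + K)
M(y, v) = (23 + v)/(2*y) (M(y, v) = (23 + v)/((2*y)) = (23 + v)*(1/(2*y)) = (23 + v)/(2*y))
p(8)*M(-1, I(-3)) = (5 + 8)*((1/2)*(23 + (-8 - 3))/(-1)) = 13*((1/2)*(-1)*(23 - 11)) = 13*((1/2)*(-1)*12) = 13*(-6) = -78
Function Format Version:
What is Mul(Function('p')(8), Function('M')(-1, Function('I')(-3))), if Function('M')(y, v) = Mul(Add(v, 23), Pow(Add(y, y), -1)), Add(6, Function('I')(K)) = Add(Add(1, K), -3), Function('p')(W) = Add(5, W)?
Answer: -78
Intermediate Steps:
Function('I')(K) = Add(-8, K) (Function('I')(K) = Add(-6, Add(Add(1, K), -3)) = Add(-6, Add(-2, K)) = Add(-8, K))
Function('M')(y, v) = Mul(Rational(1, 2), Pow(y, -1), Add(23, v)) (Function('M')(y, v) = Mul(Add(23, v), Pow(Mul(2, y), -1)) = Mul(Add(23, v), Mul(Rational(1, 2), Pow(y, -1))) = Mul(Rational(1, 2), Pow(y, -1), Add(23, v)))
Mul(Function('p')(8), Function('M')(-1, Function('I')(-3))) = Mul(Add(5, 8), Mul(Rational(1, 2), Pow(-1, -1), Add(23, Add(-8, -3)))) = Mul(13, Mul(Rational(1, 2), -1, Add(23, -11))) = Mul(13, Mul(Rational(1, 2), -1, 12)) = Mul(13, -6) = -78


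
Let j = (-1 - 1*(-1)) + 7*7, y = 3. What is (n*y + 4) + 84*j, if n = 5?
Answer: 4135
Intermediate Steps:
j = 49 (j = (-1 + 1) + 49 = 0 + 49 = 49)
(n*y + 4) + 84*j = (5*3 + 4) + 84*49 = (15 + 4) + 4116 = 19 + 4116 = 4135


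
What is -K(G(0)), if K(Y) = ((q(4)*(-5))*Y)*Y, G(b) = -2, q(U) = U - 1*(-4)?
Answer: 160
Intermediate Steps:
q(U) = 4 + U (q(U) = U + 4 = 4 + U)
K(Y) = -40*Y² (K(Y) = (((4 + 4)*(-5))*Y)*Y = ((8*(-5))*Y)*Y = (-40*Y)*Y = -40*Y²)
-K(G(0)) = -(-40)*(-2)² = -(-40)*4 = -1*(-160) = 160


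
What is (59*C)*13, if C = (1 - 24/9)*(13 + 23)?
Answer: -46020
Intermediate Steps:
C = -60 (C = (1 - 24*⅑)*36 = (1 - 8/3)*36 = -5/3*36 = -60)
(59*C)*13 = (59*(-60))*13 = -3540*13 = -46020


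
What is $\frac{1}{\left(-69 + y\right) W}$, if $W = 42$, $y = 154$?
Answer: $\frac{1}{3570} \approx 0.00028011$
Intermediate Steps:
$\frac{1}{\left(-69 + y\right) W} = \frac{1}{\left(-69 + 154\right) 42} = \frac{1}{85 \cdot 42} = \frac{1}{3570}$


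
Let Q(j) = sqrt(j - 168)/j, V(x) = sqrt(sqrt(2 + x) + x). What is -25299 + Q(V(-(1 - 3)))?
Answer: -25299 + I*sqrt(166)/2 ≈ -25299.0 + 6.442*I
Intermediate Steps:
V(x) = sqrt(x + sqrt(2 + x))
Q(j) = sqrt(-168 + j)/j
-25299 + Q(V(-(1 - 3))) = -25299 + sqrt(-168 + sqrt(-(1 - 3) + sqrt(2 - (1 - 3))))/(sqrt(-(1 - 3) + sqrt(2 - (1 - 3)))) = -25299 + sqrt(-168 + sqrt(-1*(-2) + sqrt(2 - 1*(-2))))/(sqrt(-1*(-2) + sqrt(2 - 1*(-2)))) = -25299 + sqrt(-168 + sqrt(2 + sqrt(2 + 2)))/(sqrt(2 + sqrt(2 + 2))) = -25299 + sqrt(-168 + sqrt(2 + sqrt(4)))/(sqrt(2 + sqrt(4))) = -25299 + sqrt(-168 + sqrt(2 + 2))/(sqrt(2 + 2)) = -25299 + sqrt(-168 + sqrt(4))/(sqrt(4)) = -25299 + sqrt(-168 + 2)/2 = -25299 + sqrt(-166)/2 = -25299 + (I*sqrt(166))/2 = -25299 + I*sqrt(166)/2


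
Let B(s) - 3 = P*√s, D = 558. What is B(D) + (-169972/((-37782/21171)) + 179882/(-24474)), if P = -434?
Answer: 2446253028188/25685463 - 1302*√62 ≈ 84987.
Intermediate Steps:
B(s) = 3 - 434*√s
B(D) + (-169972/((-37782/21171)) + 179882/(-24474)) = (3 - 1302*√62) + (-169972/((-37782/21171)) + 179882/(-24474)) = (3 - 1302*√62) + (-169972/((-37782*1/21171)) + 179882*(-1/24474)) = (3 - 1302*√62) + (-169972/(-12594/7057) - 89941/12237) = (3 - 1302*√62) + (-169972*(-7057/12594) - 89941/12237) = (3 - 1302*√62) + (599746202/6297 - 89941/12237) = (3 - 1302*√62) + 2446175971799/25685463 = 2446253028188/25685463 - 1302*√62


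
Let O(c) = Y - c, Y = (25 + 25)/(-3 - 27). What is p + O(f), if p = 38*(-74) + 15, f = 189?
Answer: -8963/3 ≈ -2987.7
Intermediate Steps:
Y = -5/3 (Y = 50/(-30) = 50*(-1/30) = -5/3 ≈ -1.6667)
p = -2797 (p = -2812 + 15 = -2797)
O(c) = -5/3 - c
p + O(f) = -2797 + (-5/3 - 1*189) = -2797 + (-5/3 - 189) = -2797 - 572/3 = -8963/3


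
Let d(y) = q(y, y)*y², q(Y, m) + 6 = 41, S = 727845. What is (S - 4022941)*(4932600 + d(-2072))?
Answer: -511379260427840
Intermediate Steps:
q(Y, m) = 35 (q(Y, m) = -6 + 41 = 35)
d(y) = 35*y²
(S - 4022941)*(4932600 + d(-2072)) = (727845 - 4022941)*(4932600 + 35*(-2072)²) = -3295096*(4932600 + 35*4293184) = -3295096*(4932600 + 150261440) = -3295096*155194040 = -511379260427840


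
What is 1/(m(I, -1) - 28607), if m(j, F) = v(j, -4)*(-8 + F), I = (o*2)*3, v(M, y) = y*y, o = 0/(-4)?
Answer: -1/28751 ≈ -3.4781e-5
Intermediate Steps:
o = 0 (o = 0*(-¼) = 0)
v(M, y) = y²
I = 0 (I = (0*2)*3 = 0*3 = 0)
m(j, F) = -128 + 16*F (m(j, F) = (-4)²*(-8 + F) = 16*(-8 + F) = -128 + 16*F)
1/(m(I, -1) - 28607) = 1/((-128 + 16*(-1)) - 28607) = 1/((-128 - 16) - 28607) = 1/(-144 - 28607) = 1/(-28751) = -1/28751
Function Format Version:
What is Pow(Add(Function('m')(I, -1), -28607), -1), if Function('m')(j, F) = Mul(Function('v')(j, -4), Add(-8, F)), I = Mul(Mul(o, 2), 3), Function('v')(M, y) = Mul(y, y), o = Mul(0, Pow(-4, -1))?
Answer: Rational(-1, 28751) ≈ -3.4781e-5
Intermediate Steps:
o = 0 (o = Mul(0, Rational(-1, 4)) = 0)
Function('v')(M, y) = Pow(y, 2)
I = 0 (I = Mul(Mul(0, 2), 3) = Mul(0, 3) = 0)
Function('m')(j, F) = Add(-128, Mul(16, F)) (Function('m')(j, F) = Mul(Pow(-4, 2), Add(-8, F)) = Mul(16, Add(-8, F)) = Add(-128, Mul(16, F)))
Pow(Add(Function('m')(I, -1), -28607), -1) = Pow(Add(Add(-128, Mul(16, -1)), -28607), -1) = Pow(Add(Add(-128, -16), -28607), -1) = Pow(Add(-144, -28607), -1) = Pow(-28751, -1) = Rational(-1, 28751)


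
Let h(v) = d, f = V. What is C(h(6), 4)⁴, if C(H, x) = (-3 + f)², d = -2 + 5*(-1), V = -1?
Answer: 65536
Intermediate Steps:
d = -7 (d = -2 - 5 = -7)
f = -1
h(v) = -7
C(H, x) = 16 (C(H, x) = (-3 - 1)² = (-4)² = 16)
C(h(6), 4)⁴ = 16⁴ = 65536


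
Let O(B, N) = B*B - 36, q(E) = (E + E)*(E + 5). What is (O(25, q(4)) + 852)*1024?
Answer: 1475584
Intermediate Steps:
q(E) = 2*E*(5 + E) (q(E) = (2*E)*(5 + E) = 2*E*(5 + E))
O(B, N) = -36 + B**2 (O(B, N) = B**2 - 36 = -36 + B**2)
(O(25, q(4)) + 852)*1024 = ((-36 + 25**2) + 852)*1024 = ((-36 + 625) + 852)*1024 = (589 + 852)*1024 = 1441*1024 = 1475584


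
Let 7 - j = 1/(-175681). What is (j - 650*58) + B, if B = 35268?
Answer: -426026424/175681 ≈ -2425.0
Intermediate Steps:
j = 1229768/175681 (j = 7 - 1/(-175681) = 7 - 1*(-1/175681) = 7 + 1/175681 = 1229768/175681 ≈ 7.0000)
(j - 650*58) + B = (1229768/175681 - 650*58) + 35268 = (1229768/175681 - 37700) + 35268 = -6621943932/175681 + 35268 = -426026424/175681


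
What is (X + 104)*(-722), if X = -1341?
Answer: 893114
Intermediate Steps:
(X + 104)*(-722) = (-1341 + 104)*(-722) = -1237*(-722) = 893114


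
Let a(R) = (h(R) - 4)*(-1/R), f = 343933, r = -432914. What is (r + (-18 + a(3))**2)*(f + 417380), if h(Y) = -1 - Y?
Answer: -988212188810/3 ≈ -3.2940e+11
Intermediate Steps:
a(R) = -(-5 - R)/R (a(R) = ((-1 - R) - 4)*(-1/R) = (-5 - R)*(-1/R) = -(-5 - R)/R)
(r + (-18 + a(3))**2)*(f + 417380) = (-432914 + (-18 + (5 + 3)/3)**2)*(343933 + 417380) = (-432914 + (-18 + (1/3)*8)**2)*761313 = (-432914 + (-18 + 8/3)**2)*761313 = (-432914 + (-46/3)**2)*761313 = (-432914 + 2116/9)*761313 = -3894110/9*761313 = -988212188810/3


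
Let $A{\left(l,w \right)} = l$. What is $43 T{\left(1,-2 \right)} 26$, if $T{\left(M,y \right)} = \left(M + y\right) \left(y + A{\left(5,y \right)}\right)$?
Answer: $-3354$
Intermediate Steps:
$T{\left(M,y \right)} = \left(5 + y\right) \left(M + y\right)$ ($T{\left(M,y \right)} = \left(M + y\right) \left(y + 5\right) = \left(M + y\right) \left(5 + y\right) = \left(5 + y\right) \left(M + y\right)$)
$43 T{\left(1,-2 \right)} 26 = 43 \left(\left(-2\right)^{2} + 5 \cdot 1 + 5 \left(-2\right) + 1 \left(-2\right)\right) 26 = 43 \left(4 + 5 - 10 - 2\right) 26 = 43 \left(-3\right) 26 = \left(-129\right) 26 = -3354$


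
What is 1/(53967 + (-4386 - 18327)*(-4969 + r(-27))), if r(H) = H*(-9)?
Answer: 1/107395605 ≈ 9.3114e-9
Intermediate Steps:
r(H) = -9*H
1/(53967 + (-4386 - 18327)*(-4969 + r(-27))) = 1/(53967 + (-4386 - 18327)*(-4969 - 9*(-27))) = 1/(53967 - 22713*(-4969 + 243)) = 1/(53967 - 22713*(-4726)) = 1/(53967 + 107341638) = 1/107395605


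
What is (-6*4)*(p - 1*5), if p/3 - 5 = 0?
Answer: -240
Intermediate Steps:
p = 15 (p = 15 + 3*0 = 15 + 0 = 15)
(-6*4)*(p - 1*5) = (-6*4)*(15 - 1*5) = -24*(15 - 5) = -24*10 = -240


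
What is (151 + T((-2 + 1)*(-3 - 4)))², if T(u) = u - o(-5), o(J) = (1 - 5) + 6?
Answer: 24336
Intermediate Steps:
o(J) = 2 (o(J) = -4 + 6 = 2)
T(u) = -2 + u (T(u) = u - 1*2 = u - 2 = -2 + u)
(151 + T((-2 + 1)*(-3 - 4)))² = (151 + (-2 + (-2 + 1)*(-3 - 4)))² = (151 + (-2 - 1*(-7)))² = (151 + (-2 + 7))² = (151 + 5)² = 156² = 24336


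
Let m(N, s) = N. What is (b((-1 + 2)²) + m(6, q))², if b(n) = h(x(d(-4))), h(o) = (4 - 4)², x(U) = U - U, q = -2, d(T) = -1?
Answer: 36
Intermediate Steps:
x(U) = 0
h(o) = 0 (h(o) = 0² = 0)
b(n) = 0
(b((-1 + 2)²) + m(6, q))² = (0 + 6)² = 6² = 36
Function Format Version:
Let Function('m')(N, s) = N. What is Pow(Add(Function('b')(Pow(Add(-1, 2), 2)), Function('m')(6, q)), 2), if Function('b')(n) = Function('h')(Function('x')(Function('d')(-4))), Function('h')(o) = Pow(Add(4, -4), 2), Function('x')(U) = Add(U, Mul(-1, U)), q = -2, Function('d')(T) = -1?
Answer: 36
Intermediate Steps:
Function('x')(U) = 0
Function('h')(o) = 0 (Function('h')(o) = Pow(0, 2) = 0)
Function('b')(n) = 0
Pow(Add(Function('b')(Pow(Add(-1, 2), 2)), Function('m')(6, q)), 2) = Pow(Add(0, 6), 2) = Pow(6, 2) = 36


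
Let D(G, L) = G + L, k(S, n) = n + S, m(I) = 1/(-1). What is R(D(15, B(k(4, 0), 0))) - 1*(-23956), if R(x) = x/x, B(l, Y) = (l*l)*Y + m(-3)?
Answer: 23957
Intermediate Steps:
m(I) = -1
k(S, n) = S + n
B(l, Y) = -1 + Y*l² (B(l, Y) = (l*l)*Y - 1 = l²*Y - 1 = Y*l² - 1 = -1 + Y*l²)
R(x) = 1
R(D(15, B(k(4, 0), 0))) - 1*(-23956) = 1 - 1*(-23956) = 1 + 23956 = 23957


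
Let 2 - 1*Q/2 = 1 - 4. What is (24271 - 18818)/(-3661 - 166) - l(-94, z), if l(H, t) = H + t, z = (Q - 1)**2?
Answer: 44298/3827 ≈ 11.575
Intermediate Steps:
Q = 10 (Q = 4 - 2*(1 - 4) = 4 - 2*(-3) = 4 + 6 = 10)
z = 81 (z = (10 - 1)**2 = 9**2 = 81)
(24271 - 18818)/(-3661 - 166) - l(-94, z) = (24271 - 18818)/(-3661 - 166) - (-94 + 81) = 5453/(-3827) - 1*(-13) = 5453*(-1/3827) + 13 = -5453/3827 + 13 = 44298/3827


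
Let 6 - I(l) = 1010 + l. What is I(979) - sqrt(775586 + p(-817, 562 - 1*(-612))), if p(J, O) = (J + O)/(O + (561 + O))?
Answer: -1983 - sqrt(6563227710179)/2909 ≈ -2863.7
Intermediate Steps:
I(l) = -1004 - l (I(l) = 6 - (1010 + l) = 6 + (-1010 - l) = -1004 - l)
p(J, O) = (J + O)/(561 + 2*O)
I(979) - sqrt(775586 + p(-817, 562 - 1*(-612))) = (-1004 - 1*979) - sqrt(775586 + (-817 + (562 - 1*(-612)))/(561 + 2*(562 - 1*(-612)))) = (-1004 - 979) - sqrt(775586 + (-817 + (562 + 612))/(561 + 2*(562 + 612))) = -1983 - sqrt(775586 + (-817 + 1174)/(561 + 2*1174)) = -1983 - sqrt(775586 + 357/(561 + 2348)) = -1983 - sqrt(775586 + 357/2909) = -1983 - sqrt(2256180031/2909) = -1983 - sqrt(6563227710179)/2909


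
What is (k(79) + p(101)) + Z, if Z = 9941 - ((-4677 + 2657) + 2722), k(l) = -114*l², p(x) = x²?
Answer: -692034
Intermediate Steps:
Z = 9239 (Z = 9941 - (-2020 + 2722) = 9941 - 1*702 = 9941 - 702 = 9239)
(k(79) + p(101)) + Z = (-114*79² + 101²) + 9239 = (-114*6241 + 10201) + 9239 = (-711474 + 10201) + 9239 = -701273 + 9239 = -692034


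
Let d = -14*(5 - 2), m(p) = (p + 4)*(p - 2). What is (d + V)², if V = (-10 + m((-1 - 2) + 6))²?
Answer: 1089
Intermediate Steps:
m(p) = (-2 + p)*(4 + p) (m(p) = (4 + p)*(-2 + p) = (-2 + p)*(4 + p))
V = 9 (V = (-10 + (-8 + ((-1 - 2) + 6)² + 2*((-1 - 2) + 6)))² = (-10 + (-8 + (-3 + 6)² + 2*(-3 + 6)))² = (-10 + (-8 + 3² + 2*3))² = (-10 + (-8 + 9 + 6))² = (-10 + 7)² = (-3)² = 9)
d = -42 (d = -14*3 = -42)
(d + V)² = (-42 + 9)² = (-33)² = 1089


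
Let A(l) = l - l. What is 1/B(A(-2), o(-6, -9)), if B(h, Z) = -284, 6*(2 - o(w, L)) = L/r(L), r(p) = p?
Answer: -1/284 ≈ -0.0035211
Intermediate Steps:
A(l) = 0
o(w, L) = 11/6 (o(w, L) = 2 - L/(6*L) = 2 - 1/6*1 = 2 - 1/6 = 11/6)
1/B(A(-2), o(-6, -9)) = 1/(-284) = -1/284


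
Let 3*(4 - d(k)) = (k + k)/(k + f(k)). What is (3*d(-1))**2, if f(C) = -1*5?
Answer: 1225/9 ≈ 136.11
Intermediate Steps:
f(C) = -5
d(k) = 4 - 2*k/(3*(-5 + k)) (d(k) = 4 - (k + k)/(3*(k - 5)) = 4 - 2*k/(3*(-5 + k)))
(3*d(-1))**2 = (3*(10*(-6 - 1)/(3*(-5 - 1))))**2 = (3*((10/3)*(-7)/(-6)))**2 = (3*((10/3)*(-1/6)*(-7)))**2 = (3*(35/9))**2 = (35/3)**2 = 1225/9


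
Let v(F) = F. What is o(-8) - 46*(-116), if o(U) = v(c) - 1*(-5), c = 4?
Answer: 5345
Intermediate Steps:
o(U) = 9 (o(U) = 4 - 1*(-5) = 4 + 5 = 9)
o(-8) - 46*(-116) = 9 - 46*(-116) = 9 + 5336 = 5345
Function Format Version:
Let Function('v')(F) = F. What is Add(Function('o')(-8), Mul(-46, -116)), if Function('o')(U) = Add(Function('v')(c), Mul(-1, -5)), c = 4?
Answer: 5345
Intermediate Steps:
Function('o')(U) = 9 (Function('o')(U) = Add(4, Mul(-1, -5)) = Add(4, 5) = 9)
Add(Function('o')(-8), Mul(-46, -116)) = Add(9, Mul(-46, -116)) = Add(9, 5336) = 5345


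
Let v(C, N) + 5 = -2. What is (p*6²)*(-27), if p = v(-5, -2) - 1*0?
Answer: 6804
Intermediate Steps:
v(C, N) = -7 (v(C, N) = -5 - 2 = -7)
p = -7 (p = -7 - 1*0 = -7 + 0 = -7)
(p*6²)*(-27) = -7*6²*(-27) = -7*36*(-27) = -252*(-27) = 6804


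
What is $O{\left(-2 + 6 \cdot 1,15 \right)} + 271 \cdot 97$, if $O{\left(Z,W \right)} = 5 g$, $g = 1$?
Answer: $26292$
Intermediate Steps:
$O{\left(Z,W \right)} = 5$ ($O{\left(Z,W \right)} = 5 \cdot 1 = 5$)
$O{\left(-2 + 6 \cdot 1,15 \right)} + 271 \cdot 97 = 5 + 271 \cdot 97 = 5 + 26287 = 26292$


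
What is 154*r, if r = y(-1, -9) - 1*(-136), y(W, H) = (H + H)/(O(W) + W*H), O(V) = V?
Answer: 41195/2 ≈ 20598.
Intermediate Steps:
y(W, H) = 2*H/(W + H*W) (y(W, H) = (H + H)/(W + W*H) = (2*H)/(W + H*W) = 2*H/(W + H*W))
r = 535/4 (r = 2*(-9)/(-1*(1 - 9)) - 1*(-136) = 2*(-9)*(-1)/(-8) + 136 = 2*(-9)*(-1)*(-1/8) + 136 = -9/4 + 136 = 535/4 ≈ 133.75)
154*r = 154*(535/4) = 41195/2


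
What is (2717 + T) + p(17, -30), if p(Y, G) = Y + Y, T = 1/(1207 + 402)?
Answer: 4426360/1609 ≈ 2751.0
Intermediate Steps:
T = 1/1609 ≈ 0.00062150
p(Y, G) = 2*Y
(2717 + T) + p(17, -30) = (2717 + 1/1609) + 2*17 = 4371654/1609 + 34 = 4426360/1609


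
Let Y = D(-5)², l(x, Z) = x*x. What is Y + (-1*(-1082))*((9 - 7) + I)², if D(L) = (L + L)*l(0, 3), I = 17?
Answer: 390602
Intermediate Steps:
l(x, Z) = x²
D(L) = 0 (D(L) = (L + L)*0² = (2*L)*0 = 0)
Y = 0 (Y = 0² = 0)
Y + (-1*(-1082))*((9 - 7) + I)² = 0 + (-1*(-1082))*((9 - 7) + 17)² = 0 + 1082*(2 + 17)² = 0 + 1082*19² = 0 + 1082*361 = 0 + 390602 = 390602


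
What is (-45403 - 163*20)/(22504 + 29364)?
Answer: -48663/51868 ≈ -0.93821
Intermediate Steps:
(-45403 - 163*20)/(22504 + 29364) = (-45403 - 3260)/51868 = -48663*1/51868 = -48663/51868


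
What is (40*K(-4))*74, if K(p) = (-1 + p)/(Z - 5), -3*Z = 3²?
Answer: 1850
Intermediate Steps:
Z = -3 (Z = -⅓*3² = -⅓*9 = -3)
K(p) = ⅛ - p/8 (K(p) = (-1 + p)/(-3 - 5) = (-1 + p)/(-8) = (-1 + p)*(-⅛) = ⅛ - p/8)
(40*K(-4))*74 = (40*(⅛ - ⅛*(-4)))*74 = (40*(⅛ + ½))*74 = (40*(5/8))*74 = 25*74 = 1850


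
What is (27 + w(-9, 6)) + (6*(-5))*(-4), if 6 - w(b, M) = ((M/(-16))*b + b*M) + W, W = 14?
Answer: 1517/8 ≈ 189.63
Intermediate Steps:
w(b, M) = -8 - 15*M*b/16 (w(b, M) = 6 - (((M/(-16))*b + b*M) + 14) = 6 - (((M*(-1/16))*b + M*b) + 14) = 6 - (((-M/16)*b + M*b) + 14) = 6 - ((-M*b/16 + M*b) + 14) = 6 - (15*M*b/16 + 14) = 6 - (14 + 15*M*b/16) = 6 + (-14 - 15*M*b/16) = -8 - 15*M*b/16)
(27 + w(-9, 6)) + (6*(-5))*(-4) = (27 + (-8 - 15/16*6*(-9))) + (6*(-5))*(-4) = (27 + (-8 + 405/8)) - 30*(-4) = (27 + 341/8) + 120 = 557/8 + 120 = 1517/8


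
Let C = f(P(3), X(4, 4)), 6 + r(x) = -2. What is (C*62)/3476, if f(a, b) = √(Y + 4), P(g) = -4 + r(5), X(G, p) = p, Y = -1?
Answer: 31*√3/1738 ≈ 0.030894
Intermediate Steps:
r(x) = -8 (r(x) = -6 - 2 = -8)
P(g) = -12 (P(g) = -4 - 8 = -12)
f(a, b) = √3 (f(a, b) = √(-1 + 4) = √3)
C = √3 ≈ 1.7320
(C*62)/3476 = (√3*62)/3476 = (62*√3)*(1/3476) = 31*√3/1738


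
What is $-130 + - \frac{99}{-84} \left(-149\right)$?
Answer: $- \frac{8557}{28} \approx -305.61$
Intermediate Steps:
$-130 + - \frac{99}{-84} \left(-149\right) = -130 + \left(-99\right) \left(- \frac{1}{84}\right) \left(-149\right) = -130 + \frac{33}{28} \left(-149\right) = -130 - \frac{4917}{28} = - \frac{8557}{28}$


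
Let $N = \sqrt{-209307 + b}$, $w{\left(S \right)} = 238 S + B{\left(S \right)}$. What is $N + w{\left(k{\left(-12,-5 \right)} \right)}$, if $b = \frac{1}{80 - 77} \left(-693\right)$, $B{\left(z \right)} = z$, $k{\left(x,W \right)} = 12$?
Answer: $2868 + 3 i \sqrt{23282} \approx 2868.0 + 457.75 i$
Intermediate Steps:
$b = -231$ ($b = \frac{1}{3} \left(-693\right) = -231$)
$w{\left(S \right)} = 239 S$ ($w{\left(S \right)} = 238 S + S = 239 S$)
$N = 3 i \sqrt{23282}$ ($N = \sqrt{-209307 - 231} = \sqrt{-209538} = 3 i \sqrt{23282} \approx 457.75 i$)
$N + w{\left(k{\left(-12,-5 \right)} \right)} = 3 i \sqrt{23282} + 239 \cdot 12 = 3 i \sqrt{23282} + 2868 = 2868 + 3 i \sqrt{23282}$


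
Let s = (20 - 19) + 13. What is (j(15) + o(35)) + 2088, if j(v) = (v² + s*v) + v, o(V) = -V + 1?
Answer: 2504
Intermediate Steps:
s = 14 (s = 1 + 13 = 14)
o(V) = 1 - V
j(v) = v² + 15*v (j(v) = (v² + 14*v) + v = v² + 15*v)
(j(15) + o(35)) + 2088 = (15*(15 + 15) + (1 - 1*35)) + 2088 = (15*30 + (1 - 35)) + 2088 = (450 - 34) + 2088 = 416 + 2088 = 2504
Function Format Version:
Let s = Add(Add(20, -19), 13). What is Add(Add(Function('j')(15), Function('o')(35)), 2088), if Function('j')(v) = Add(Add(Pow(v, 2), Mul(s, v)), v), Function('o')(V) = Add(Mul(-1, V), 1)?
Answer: 2504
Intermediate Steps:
s = 14 (s = Add(1, 13) = 14)
Function('o')(V) = Add(1, Mul(-1, V))
Function('j')(v) = Add(Pow(v, 2), Mul(15, v)) (Function('j')(v) = Add(Add(Pow(v, 2), Mul(14, v)), v) = Add(Pow(v, 2), Mul(15, v)))
Add(Add(Function('j')(15), Function('o')(35)), 2088) = Add(Add(Mul(15, Add(15, 15)), Add(1, Mul(-1, 35))), 2088) = Add(Add(Mul(15, 30), Add(1, -35)), 2088) = Add(Add(450, -34), 2088) = Add(416, 2088) = 2504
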